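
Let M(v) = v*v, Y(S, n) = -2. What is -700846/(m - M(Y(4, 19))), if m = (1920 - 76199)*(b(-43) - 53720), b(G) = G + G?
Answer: -350423/1998327935 ≈ -0.00017536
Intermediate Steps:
M(v) = v²
b(G) = 2*G
m = 3996655874 (m = (1920 - 76199)*(2*(-43) - 53720) = -74279*(-86 - 53720) = -74279*(-53806) = 3996655874)
-700846/(m - M(Y(4, 19))) = -700846/(3996655874 - 1*(-2)²) = -700846/(3996655874 - 1*4) = -700846/(3996655874 - 4) = -700846/3996655870 = -700846*1/3996655870 = -350423/1998327935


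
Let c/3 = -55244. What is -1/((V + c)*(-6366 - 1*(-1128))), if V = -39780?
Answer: -1/1076471856 ≈ -9.2896e-10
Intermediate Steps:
c = -165732 (c = 3*(-55244) = -165732)
-1/((V + c)*(-6366 - 1*(-1128))) = -1/((-39780 - 165732)*(-6366 - 1*(-1128))) = -1/((-205512)*(-6366 + 1128)) = -(-1)/(205512*(-5238)) = -(-1)*(-1)/(205512*5238) = -1*1/1076471856 = -1/1076471856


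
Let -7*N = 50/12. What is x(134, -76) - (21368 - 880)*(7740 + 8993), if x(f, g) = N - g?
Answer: -14398676401/42 ≈ -3.4283e+8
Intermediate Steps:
N = -25/42 (N = -50/(7*12) = -⅐*25/6 = -25/42 ≈ -0.59524)
x(f, g) = -25/42 - g
x(134, -76) - (21368 - 880)*(7740 + 8993) = (-25/42 - 1*(-76)) - (21368 - 880)*(7740 + 8993) = (-25/42 + 76) - 20488*16733 = 3167/42 - 1*342825704 = 3167/42 - 342825704 = -14398676401/42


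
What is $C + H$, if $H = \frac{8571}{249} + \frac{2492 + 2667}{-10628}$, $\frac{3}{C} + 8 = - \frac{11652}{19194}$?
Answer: $\frac{135965342073}{4048067036} \approx 33.588$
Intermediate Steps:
$C = - \frac{3199}{9178}$ ($C = \frac{3}{-8 - \frac{11652}{19194}} = \frac{3}{-8 - \frac{1942}{3199}} = \frac{3}{- \frac{27534}{3199}} = 3 \left(- \frac{3199}{27534}\right) = - \frac{3199}{9178} \approx -0.34855$)
$H = \frac{29935999}{882124}$ ($H = 8571 \cdot \frac{1}{249} + 5159 \left(- \frac{1}{10628}\right) = \frac{2857}{83} - \frac{5159}{10628} = \frac{29935999}{882124} \approx 33.936$)
$C + H = - \frac{3199}{9178} + \frac{29935999}{882124} = \frac{135965342073}{4048067036}$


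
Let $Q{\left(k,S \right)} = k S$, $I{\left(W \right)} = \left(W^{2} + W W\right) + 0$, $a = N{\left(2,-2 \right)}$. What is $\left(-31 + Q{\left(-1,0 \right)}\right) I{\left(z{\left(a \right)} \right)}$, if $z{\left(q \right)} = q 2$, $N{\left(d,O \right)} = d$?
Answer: $-992$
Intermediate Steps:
$a = 2$
$z{\left(q \right)} = 2 q$
$I{\left(W \right)} = 2 W^{2}$ ($I{\left(W \right)} = \left(W^{2} + W^{2}\right) + 0 = 2 W^{2} + 0 = 2 W^{2}$)
$Q{\left(k,S \right)} = S k$
$\left(-31 + Q{\left(-1,0 \right)}\right) I{\left(z{\left(a \right)} \right)} = \left(-31 + 0 \left(-1\right)\right) 2 \left(2 \cdot 2\right)^{2} = \left(-31 + 0\right) 2 \cdot 4^{2} = - 31 \cdot 2 \cdot 16 = \left(-31\right) 32 = -992$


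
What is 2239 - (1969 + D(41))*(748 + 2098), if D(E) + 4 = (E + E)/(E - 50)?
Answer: -50077987/9 ≈ -5.5642e+6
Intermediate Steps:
D(E) = -4 + 2*E/(-50 + E) (D(E) = -4 + (E + E)/(E - 50) = -4 + (2*E)/(-50 + E) = -4 + 2*E/(-50 + E))
2239 - (1969 + D(41))*(748 + 2098) = 2239 - (1969 + 2*(100 - 1*41)/(-50 + 41))*(748 + 2098) = 2239 - (1969 + 2*(100 - 41)/(-9))*2846 = 2239 - (1969 + 2*(-⅑)*59)*2846 = 2239 - (1969 - 118/9)*2846 = 2239 - 17603*2846/9 = 2239 - 1*50098138/9 = 2239 - 50098138/9 = -50077987/9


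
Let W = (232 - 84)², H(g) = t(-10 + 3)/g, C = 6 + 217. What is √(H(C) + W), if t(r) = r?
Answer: √1089262455/223 ≈ 148.00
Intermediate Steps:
C = 223
H(g) = -7/g (H(g) = (-10 + 3)/g = -7/g)
W = 21904 (W = 148² = 21904)
√(H(C) + W) = √(-7/223 + 21904) = √(4884585/223) = √1089262455/223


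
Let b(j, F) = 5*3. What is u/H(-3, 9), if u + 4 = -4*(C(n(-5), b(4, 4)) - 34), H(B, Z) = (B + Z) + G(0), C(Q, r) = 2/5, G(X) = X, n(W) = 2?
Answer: 326/15 ≈ 21.733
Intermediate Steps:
b(j, F) = 15
C(Q, r) = ⅖ (C(Q, r) = 2*(⅕) = ⅖)
H(B, Z) = B + Z (H(B, Z) = (B + Z) + 0 = B + Z)
u = 652/5 (u = -4 - 4*(⅖ - 34) = -4 - 4*(-168/5) = -4 + 672/5 = 652/5 ≈ 130.40)
u/H(-3, 9) = (652/5)/(-3 + 9) = (652/5)/6 = (⅙)*(652/5) = 326/15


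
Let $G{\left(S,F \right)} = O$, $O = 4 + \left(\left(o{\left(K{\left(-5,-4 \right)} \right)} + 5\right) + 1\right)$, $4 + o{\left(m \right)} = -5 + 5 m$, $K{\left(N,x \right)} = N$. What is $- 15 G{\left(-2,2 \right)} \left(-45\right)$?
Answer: $-16200$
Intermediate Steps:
$o{\left(m \right)} = -9 + 5 m$ ($o{\left(m \right)} = -4 + \left(-5 + 5 m\right) = -9 + 5 m$)
$O = -24$ ($O = 4 + \left(\left(\left(-9 + 5 \left(-5\right)\right) + 5\right) + 1\right) = 4 + \left(\left(\left(-9 - 25\right) + 5\right) + 1\right) = 4 + \left(\left(-34 + 5\right) + 1\right) = 4 + \left(-29 + 1\right) = 4 - 28 = -24$)
$G{\left(S,F \right)} = -24$
$- 15 G{\left(-2,2 \right)} \left(-45\right) = \left(-15\right) \left(-24\right) \left(-45\right) = 360 \left(-45\right) = -16200$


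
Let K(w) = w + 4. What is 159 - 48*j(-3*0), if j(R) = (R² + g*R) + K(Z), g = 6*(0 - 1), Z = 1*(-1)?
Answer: 15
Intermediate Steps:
Z = -1
K(w) = 4 + w
g = -6 (g = 6*(-1) = -6)
j(R) = 3 + R² - 6*R (j(R) = (R² - 6*R) + (4 - 1) = (R² - 6*R) + 3 = 3 + R² - 6*R)
159 - 48*j(-3*0) = 159 - 48*(3 + (-3*0)² - (-18)*0) = 159 - 48*(3 + 0² - 6*0) = 159 - 48*(3 + 0 + 0) = 159 - 48*3 = 159 - 144 = 15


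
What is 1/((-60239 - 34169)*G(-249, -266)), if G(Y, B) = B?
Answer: 1/25112528 ≈ 3.9821e-8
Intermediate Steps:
1/((-60239 - 34169)*G(-249, -266)) = 1/(-60239 - 34169*(-266)) = -1/266/(-94408) = -1/94408*(-1/266) = 1/25112528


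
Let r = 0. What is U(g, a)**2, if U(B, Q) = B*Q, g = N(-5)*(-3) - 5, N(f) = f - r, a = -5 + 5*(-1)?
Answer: 10000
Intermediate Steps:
a = -10 (a = -5 - 5 = -10)
N(f) = f (N(f) = f - 1*0 = f + 0 = f)
g = 10 (g = -5*(-3) - 5 = 15 - 5 = 10)
U(g, a)**2 = (10*(-10))**2 = (-100)**2 = 10000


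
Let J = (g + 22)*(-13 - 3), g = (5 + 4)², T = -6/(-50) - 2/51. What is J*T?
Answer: -169744/1275 ≈ -133.13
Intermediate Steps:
T = 103/1275 (T = -6*(-1/50) - 2*1/51 = 3/25 - 2/51 = 103/1275 ≈ 0.080784)
g = 81 (g = 9² = 81)
J = -1648 (J = (81 + 22)*(-13 - 3) = 103*(-16) = -1648)
J*T = -1648*103/1275 = -169744/1275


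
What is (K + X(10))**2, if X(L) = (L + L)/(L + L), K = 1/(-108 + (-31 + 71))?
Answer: 4489/4624 ≈ 0.97080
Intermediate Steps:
K = -1/68 (K = 1/(-108 + 40) = 1/(-68) = -1/68 ≈ -0.014706)
X(L) = 1 (X(L) = (2*L)/((2*L)) = (2*L)*(1/(2*L)) = 1)
(K + X(10))**2 = (-1/68 + 1)**2 = (67/68)**2 = 4489/4624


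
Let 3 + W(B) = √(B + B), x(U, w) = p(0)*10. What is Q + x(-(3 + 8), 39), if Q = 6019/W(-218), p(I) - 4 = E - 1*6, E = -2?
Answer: -35857/445 - 12038*I*√109/445 ≈ -80.578 - 282.43*I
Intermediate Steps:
p(I) = -4 (p(I) = 4 + (-2 - 1*6) = 4 + (-2 - 6) = 4 - 8 = -4)
x(U, w) = -40 (x(U, w) = -4*10 = -40)
W(B) = -3 + √2*√B (W(B) = -3 + √(B + B) = -3 + √(2*B) = -3 + √2*√B)
Q = 6019/(-3 + 2*I*√109) (Q = 6019/(-3 + √2*√(-218)) = 6019/(-3 + √2*(I*√218)) = 6019/(-3 + 2*I*√109) ≈ -40.578 - 282.43*I)
Q + x(-(3 + 8), 39) = (-18057/445 - 12038*I*√109/445) - 40 = -35857/445 - 12038*I*√109/445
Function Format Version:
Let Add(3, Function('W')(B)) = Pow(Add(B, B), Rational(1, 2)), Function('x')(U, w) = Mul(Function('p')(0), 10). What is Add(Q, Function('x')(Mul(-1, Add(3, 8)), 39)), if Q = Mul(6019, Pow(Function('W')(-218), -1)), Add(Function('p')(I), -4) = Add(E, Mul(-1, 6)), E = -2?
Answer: Add(Rational(-35857, 445), Mul(Rational(-12038, 445), I, Pow(109, Rational(1, 2)))) ≈ Add(-80.578, Mul(-282.43, I))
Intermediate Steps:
Function('p')(I) = -4 (Function('p')(I) = Add(4, Add(-2, Mul(-1, 6))) = Add(4, Add(-2, -6)) = Add(4, -8) = -4)
Function('x')(U, w) = -40 (Function('x')(U, w) = Mul(-4, 10) = -40)
Function('W')(B) = Add(-3, Mul(Pow(2, Rational(1, 2)), Pow(B, Rational(1, 2)))) (Function('W')(B) = Add(-3, Pow(Add(B, B), Rational(1, 2))) = Add(-3, Pow(Mul(2, B), Rational(1, 2))) = Add(-3, Mul(Pow(2, Rational(1, 2)), Pow(B, Rational(1, 2)))))
Q = Mul(6019, Pow(Add(-3, Mul(2, I, Pow(109, Rational(1, 2)))), -1)) (Q = Mul(6019, Pow(Add(-3, Mul(Pow(2, Rational(1, 2)), Pow(-218, Rational(1, 2)))), -1)) = Mul(6019, Pow(Add(-3, Mul(Pow(2, Rational(1, 2)), Mul(I, Pow(218, Rational(1, 2))))), -1)) = Mul(6019, Pow(Add(-3, Mul(2, I, Pow(109, Rational(1, 2)))), -1)) ≈ Add(-40.578, Mul(-282.43, I)))
Add(Q, Function('x')(Mul(-1, Add(3, 8)), 39)) = Add(Add(Rational(-18057, 445), Mul(Rational(-12038, 445), I, Pow(109, Rational(1, 2)))), -40) = Add(Rational(-35857, 445), Mul(Rational(-12038, 445), I, Pow(109, Rational(1, 2))))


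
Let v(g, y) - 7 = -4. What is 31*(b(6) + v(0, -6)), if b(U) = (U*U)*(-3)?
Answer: -3255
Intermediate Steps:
b(U) = -3*U² (b(U) = U²*(-3) = -3*U²)
v(g, y) = 3 (v(g, y) = 7 - 4 = 3)
31*(b(6) + v(0, -6)) = 31*(-3*6² + 3) = 31*(-3*36 + 3) = 31*(-108 + 3) = 31*(-105) = -3255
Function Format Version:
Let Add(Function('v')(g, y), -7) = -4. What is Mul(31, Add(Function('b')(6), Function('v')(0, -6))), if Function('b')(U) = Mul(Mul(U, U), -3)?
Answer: -3255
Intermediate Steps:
Function('b')(U) = Mul(-3, Pow(U, 2)) (Function('b')(U) = Mul(Pow(U, 2), -3) = Mul(-3, Pow(U, 2)))
Function('v')(g, y) = 3 (Function('v')(g, y) = Add(7, -4) = 3)
Mul(31, Add(Function('b')(6), Function('v')(0, -6))) = Mul(31, Add(Mul(-3, Pow(6, 2)), 3)) = Mul(31, Add(Mul(-3, 36), 3)) = Mul(31, Add(-108, 3)) = Mul(31, -105) = -3255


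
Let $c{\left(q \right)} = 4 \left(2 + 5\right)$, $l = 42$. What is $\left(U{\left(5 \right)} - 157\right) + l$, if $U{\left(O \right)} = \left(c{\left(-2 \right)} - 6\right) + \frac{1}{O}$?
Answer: $- \frac{464}{5} \approx -92.8$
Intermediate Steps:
$c{\left(q \right)} = 28$ ($c{\left(q \right)} = 4 \cdot 7 = 28$)
$U{\left(O \right)} = 22 + \frac{1}{O}$ ($U{\left(O \right)} = \left(28 - 6\right) + \frac{1}{O} = 22 + \frac{1}{O}$)
$\left(U{\left(5 \right)} - 157\right) + l = \left(\left(22 + \frac{1}{5}\right) - 157\right) + 42 = \left(\frac{111}{5} - 157\right) + 42 = - \frac{674}{5} + 42 = - \frac{464}{5}$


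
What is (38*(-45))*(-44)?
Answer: 75240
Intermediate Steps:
(38*(-45))*(-44) = -1710*(-44) = 75240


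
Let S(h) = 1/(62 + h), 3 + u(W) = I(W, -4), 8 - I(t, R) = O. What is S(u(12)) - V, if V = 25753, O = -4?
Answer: -1828462/71 ≈ -25753.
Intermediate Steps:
I(t, R) = 12 (I(t, R) = 8 - 1*(-4) = 8 + 4 = 12)
u(W) = 9 (u(W) = -3 + 12 = 9)
S(u(12)) - V = 1/(62 + 9) - 1*25753 = 1/71 - 25753 = -1828462/71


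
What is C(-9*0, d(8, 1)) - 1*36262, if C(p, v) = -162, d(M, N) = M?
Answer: -36424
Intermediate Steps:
C(-9*0, d(8, 1)) - 1*36262 = -162 - 1*36262 = -162 - 36262 = -36424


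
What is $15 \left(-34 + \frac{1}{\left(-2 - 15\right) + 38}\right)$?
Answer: $- \frac{3565}{7} \approx -509.29$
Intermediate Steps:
$15 \left(-34 + \frac{1}{\left(-2 - 15\right) + 38}\right) = 15 \left(-34 + \frac{1}{-17 + 38}\right) = 15 \left(-34 + \frac{1}{21}\right) = 15 \left(- \frac{713}{21}\right) = - \frac{3565}{7}$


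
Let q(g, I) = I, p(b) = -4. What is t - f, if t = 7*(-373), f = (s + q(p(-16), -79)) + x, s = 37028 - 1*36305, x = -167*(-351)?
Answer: -61872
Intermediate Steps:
x = 58617
s = 723 (s = 37028 - 36305 = 723)
f = 59261 (f = (723 - 79) + 58617 = 644 + 58617 = 59261)
t = -2611
t - f = -2611 - 1*59261 = -2611 - 59261 = -61872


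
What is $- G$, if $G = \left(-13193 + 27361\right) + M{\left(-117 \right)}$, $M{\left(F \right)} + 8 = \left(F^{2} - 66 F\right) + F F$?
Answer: $-49260$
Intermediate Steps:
$M{\left(F \right)} = -8 - 66 F + 2 F^{2}$ ($M{\left(F \right)} = -8 + \left(\left(F^{2} - 66 F\right) + F F\right) = -8 + \left(\left(F^{2} - 66 F\right) + F^{2}\right) = -8 + \left(- 66 F + 2 F^{2}\right) = -8 - 66 F + 2 F^{2}$)
$G = 49260$ ($G = \left(-13193 + 27361\right) - \left(-7714 - 27378\right) = 14168 + \left(-8 + 7722 + 2 \cdot 13689\right) = 14168 + \left(-8 + 7722 + 27378\right) = 14168 + 35092 = 49260$)
$- G = \left(-1\right) 49260 = -49260$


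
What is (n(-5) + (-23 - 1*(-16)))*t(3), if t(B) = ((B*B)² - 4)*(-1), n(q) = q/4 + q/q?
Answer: 2233/4 ≈ 558.25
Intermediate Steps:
n(q) = 1 + q/4 (n(q) = q*(¼) + 1 = q/4 + 1 = 1 + q/4)
t(B) = 4 - B⁴ (t(B) = ((B²)² - 4)*(-1) = (B⁴ - 4)*(-1) = (-4 + B⁴)*(-1) = 4 - B⁴)
(n(-5) + (-23 - 1*(-16)))*t(3) = ((1 + (¼)*(-5)) + (-23 - 1*(-16)))*(4 - 1*3⁴) = ((1 - 5/4) + (-23 + 16))*(4 - 1*81) = (-¼ - 7)*(4 - 81) = -29/4*(-77) = 2233/4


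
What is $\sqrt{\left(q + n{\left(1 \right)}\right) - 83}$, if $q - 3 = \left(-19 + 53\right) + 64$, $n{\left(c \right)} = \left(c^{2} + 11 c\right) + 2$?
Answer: $4 \sqrt{2} \approx 5.6569$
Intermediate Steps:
$n{\left(c \right)} = 2 + c^{2} + 11 c$
$q = 101$ ($q = 3 + \left(\left(-19 + 53\right) + 64\right) = 3 + \left(34 + 64\right) = 3 + 98 = 101$)
$\sqrt{\left(q + n{\left(1 \right)}\right) - 83} = \sqrt{\left(101 + \left(2 + 1^{2} + 11 \cdot 1\right)\right) - 83} = \sqrt{\left(101 + \left(2 + 1 + 11\right)\right) - 83} = \sqrt{\left(101 + 14\right) - 83} = \sqrt{115 - 83} = \sqrt{32} = 4 \sqrt{2}$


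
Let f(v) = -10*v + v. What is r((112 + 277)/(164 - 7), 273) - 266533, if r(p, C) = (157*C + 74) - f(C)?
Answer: -221141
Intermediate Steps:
f(v) = -9*v
r(p, C) = 74 + 166*C (r(p, C) = (157*C + 74) - (-9)*C = (74 + 157*C) + 9*C = 74 + 166*C)
r((112 + 277)/(164 - 7), 273) - 266533 = (74 + 166*273) - 266533 = (74 + 45318) - 266533 = 45392 - 266533 = -221141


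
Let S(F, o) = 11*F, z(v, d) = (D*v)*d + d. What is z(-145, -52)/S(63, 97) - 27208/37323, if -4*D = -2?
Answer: 1211230/261261 ≈ 4.6361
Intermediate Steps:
D = ½ (D = -¼*(-2) = ½ ≈ 0.50000)
z(v, d) = d + d*v/2 (z(v, d) = (v/2)*d + d = d*v/2 + d = d + d*v/2)
z(-145, -52)/S(63, 97) - 27208/37323 = ((½)*(-52)*(2 - 145))/((11*63)) - 27208/37323 = ((½)*(-52)*(-143))/693 - 27208*1/37323 = 3718*(1/693) - 27208/37323 = 338/63 - 27208/37323 = 1211230/261261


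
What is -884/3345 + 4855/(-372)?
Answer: -5522941/414780 ≈ -13.315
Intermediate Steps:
-884/3345 + 4855/(-372) = -884*1/3345 + 4855*(-1/372) = -884/3345 - 4855/372 = -5522941/414780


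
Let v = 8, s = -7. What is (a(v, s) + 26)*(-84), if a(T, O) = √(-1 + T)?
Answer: -2184 - 84*√7 ≈ -2406.2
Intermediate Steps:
(a(v, s) + 26)*(-84) = (√(-1 + 8) + 26)*(-84) = (√7 + 26)*(-84) = (26 + √7)*(-84) = -2184 - 84*√7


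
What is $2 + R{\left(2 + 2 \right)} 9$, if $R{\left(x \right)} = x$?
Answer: $38$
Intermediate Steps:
$2 + R{\left(2 + 2 \right)} 9 = 2 + \left(2 + 2\right) 9 = 2 + 4 \cdot 9 = 2 + 36 = 38$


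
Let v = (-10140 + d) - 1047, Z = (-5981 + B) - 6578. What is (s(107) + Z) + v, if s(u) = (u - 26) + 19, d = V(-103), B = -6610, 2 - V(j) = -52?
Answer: -30202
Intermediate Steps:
V(j) = 54 (V(j) = 2 - 1*(-52) = 2 + 52 = 54)
d = 54
Z = -19169 (Z = (-5981 - 6610) - 6578 = -12591 - 6578 = -19169)
v = -11133 (v = (-10140 + 54) - 1047 = -10086 - 1047 = -11133)
s(u) = -7 + u (s(u) = (-26 + u) + 19 = -7 + u)
(s(107) + Z) + v = ((-7 + 107) - 19169) - 11133 = (100 - 19169) - 11133 = -19069 - 11133 = -30202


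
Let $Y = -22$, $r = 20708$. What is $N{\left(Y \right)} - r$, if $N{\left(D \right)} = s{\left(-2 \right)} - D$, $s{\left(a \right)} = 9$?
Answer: $-20677$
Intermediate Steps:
$N{\left(D \right)} = 9 - D$
$N{\left(Y \right)} - r = \left(9 - -22\right) - 20708 = \left(9 + 22\right) - 20708 = 31 - 20708 = -20677$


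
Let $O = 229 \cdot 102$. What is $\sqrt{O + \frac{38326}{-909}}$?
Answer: $\frac{4 \sqrt{133787731}}{303} \approx 152.7$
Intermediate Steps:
$O = 23358$
$\sqrt{O + \frac{38326}{-909}} = \sqrt{23358 + \frac{38326}{-909}} = \sqrt{23358 + 38326 \left(- \frac{1}{909}\right)} = \sqrt{23358 - \frac{38326}{909}} = \sqrt{\frac{21194096}{909}} = \frac{4 \sqrt{133787731}}{303}$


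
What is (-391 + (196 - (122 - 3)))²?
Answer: 98596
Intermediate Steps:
(-391 + (196 - (122 - 3)))² = (-391 + (196 - 1*119))² = (-391 + (196 - 119))² = (-391 + 77)² = (-314)² = 98596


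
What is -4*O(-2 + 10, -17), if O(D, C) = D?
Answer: -32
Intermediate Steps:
-4*O(-2 + 10, -17) = -4*(-2 + 10) = -4*8 = -32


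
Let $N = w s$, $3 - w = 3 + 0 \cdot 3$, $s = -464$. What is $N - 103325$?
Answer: $-103325$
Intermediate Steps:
$w = 0$ ($w = 3 - \left(3 + 0 \cdot 3\right) = 3 - \left(3 + 0\right) = 3 - 3 = 0$)
$N = 0$ ($N = 0 \left(-464\right) = 0$)
$N - 103325 = 0 - 103325 = -103325$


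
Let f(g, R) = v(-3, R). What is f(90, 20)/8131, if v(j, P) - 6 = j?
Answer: 3/8131 ≈ 0.00036896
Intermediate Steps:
v(j, P) = 6 + j
f(g, R) = 3 (f(g, R) = 6 - 3 = 3)
f(90, 20)/8131 = 3/8131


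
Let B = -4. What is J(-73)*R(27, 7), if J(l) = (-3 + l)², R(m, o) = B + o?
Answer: 17328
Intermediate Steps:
R(m, o) = -4 + o
J(-73)*R(27, 7) = (-3 - 73)²*(-4 + 7) = (-76)²*3 = 5776*3 = 17328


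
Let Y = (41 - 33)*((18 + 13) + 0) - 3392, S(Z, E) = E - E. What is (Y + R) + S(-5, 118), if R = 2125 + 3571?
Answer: 2552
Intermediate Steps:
S(Z, E) = 0
R = 5696
Y = -3144 (Y = 8*(31 + 0) - 3392 = 8*31 - 3392 = 248 - 3392 = -3144)
(Y + R) + S(-5, 118) = (-3144 + 5696) + 0 = 2552 + 0 = 2552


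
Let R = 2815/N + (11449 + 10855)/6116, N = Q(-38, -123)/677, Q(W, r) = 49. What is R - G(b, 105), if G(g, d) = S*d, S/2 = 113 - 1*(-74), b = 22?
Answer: -27975051/74921 ≈ -373.39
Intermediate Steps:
S = 374 (S = 2*(113 - 1*(-74)) = 2*(113 + 74) = 2*187 = 374)
N = 49/677 ≈ 0.072378
G(g, d) = 374*d
R = 2914172619/74921 (R = 2815/(49/677) + (11449 + 10855)/6116 = 2815*(677/49) + 22304*(1/6116) = 1905755/49 + 5576/1529 = 2914172619/74921 ≈ 38897.)
R - G(b, 105) = 2914172619/74921 - 374*105 = 2914172619/74921 - 1*39270 = 2914172619/74921 - 39270 = -27975051/74921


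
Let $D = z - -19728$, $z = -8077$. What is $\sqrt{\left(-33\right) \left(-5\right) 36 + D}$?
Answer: $7 \sqrt{359} \approx 132.63$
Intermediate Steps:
$D = 11651$ ($D = -8077 - -19728 = -8077 + 19728 = 11651$)
$\sqrt{\left(-33\right) \left(-5\right) 36 + D} = \sqrt{\left(-33\right) \left(-5\right) 36 + 11651} = \sqrt{165 \cdot 36 + 11651} = \sqrt{5940 + 11651} = \sqrt{17591} = 7 \sqrt{359}$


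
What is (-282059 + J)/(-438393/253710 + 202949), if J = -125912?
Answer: -34502107470/17163250799 ≈ -2.0102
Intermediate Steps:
(-282059 + J)/(-438393/253710 + 202949) = (-282059 - 125912)/(-438393/253710 + 202949) = -407971/(-438393*1/253710 + 202949) = -407971/(-146131/84570 + 202949) = -407971/17163250799/84570 = -407971*84570/17163250799 = -34502107470/17163250799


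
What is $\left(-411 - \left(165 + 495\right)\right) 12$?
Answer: $-12852$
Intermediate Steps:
$\left(-411 - \left(165 + 495\right)\right) 12 = \left(-411 - 660\right) 12 = \left(-1071\right) 12 = -12852$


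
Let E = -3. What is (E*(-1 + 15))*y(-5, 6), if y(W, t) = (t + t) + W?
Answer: -294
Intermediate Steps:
y(W, t) = W + 2*t (y(W, t) = 2*t + W = W + 2*t)
(E*(-1 + 15))*y(-5, 6) = (-3*(-1 + 15))*(-5 + 2*6) = (-3*14)*(-5 + 12) = -42*7 = -294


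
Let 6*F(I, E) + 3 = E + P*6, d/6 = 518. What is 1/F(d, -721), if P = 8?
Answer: -3/338 ≈ -0.0088757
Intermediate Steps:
d = 3108 (d = 6*518 = 3108)
F(I, E) = 15/2 + E/6 (F(I, E) = -1/2 + (E + 8*6)/6 = -1/2 + (E + 48)/6 = -1/2 + (48 + E)/6 = -1/2 + (8 + E/6) = 15/2 + E/6)
1/F(d, -721) = 1/(15/2 + (1/6)*(-721)) = 1/(15/2 - 721/6) = 1/(-338/3) = -3/338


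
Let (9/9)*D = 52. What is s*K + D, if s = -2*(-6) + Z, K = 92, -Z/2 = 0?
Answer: 1156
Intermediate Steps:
Z = 0 (Z = -2*0 = 0)
D = 52
s = 12 (s = -2*(-6) + 0 = 12 + 0 = 12)
s*K + D = 12*92 + 52 = 1104 + 52 = 1156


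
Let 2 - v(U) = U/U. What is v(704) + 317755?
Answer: 317756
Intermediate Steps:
v(U) = 1 (v(U) = 2 - U/U = 2 - 1*1 = 2 - 1 = 1)
v(704) + 317755 = 1 + 317755 = 317756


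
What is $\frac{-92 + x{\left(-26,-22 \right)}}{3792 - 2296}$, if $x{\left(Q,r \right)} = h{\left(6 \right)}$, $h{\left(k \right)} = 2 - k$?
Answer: $- \frac{12}{187} \approx -0.064171$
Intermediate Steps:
$x{\left(Q,r \right)} = -4$ ($x{\left(Q,r \right)} = 2 - 6 = -4$)
$\frac{-92 + x{\left(-26,-22 \right)}}{3792 - 2296} = \frac{-92 - 4}{3792 - 2296} = - \frac{96}{1496} = \left(-96\right) \frac{1}{1496} = - \frac{12}{187}$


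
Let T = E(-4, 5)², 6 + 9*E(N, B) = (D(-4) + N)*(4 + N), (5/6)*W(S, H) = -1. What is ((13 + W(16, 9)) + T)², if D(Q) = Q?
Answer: 303601/2025 ≈ 149.93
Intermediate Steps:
W(S, H) = -6/5 (W(S, H) = (6/5)*(-1) = -6/5)
E(N, B) = -⅔ + (-4 + N)*(4 + N)/9 (E(N, B) = -⅔ + ((-4 + N)*(4 + N))/9 = -⅔ + (-4 + N)*(4 + N)/9)
T = 4/9 (T = (-22/9 + (⅑)*(-4)²)² = (-22/9 + (⅑)*16)² = (-22/9 + 16/9)² = (-⅔)² = 4/9 ≈ 0.44444)
((13 + W(16, 9)) + T)² = ((13 - 6/5) + 4/9)² = (59/5 + 4/9)² = (551/45)² = 303601/2025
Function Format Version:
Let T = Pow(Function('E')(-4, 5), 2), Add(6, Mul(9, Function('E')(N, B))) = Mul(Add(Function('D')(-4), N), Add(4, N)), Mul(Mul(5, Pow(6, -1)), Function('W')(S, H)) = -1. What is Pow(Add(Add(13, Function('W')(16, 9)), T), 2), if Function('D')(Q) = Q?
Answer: Rational(303601, 2025) ≈ 149.93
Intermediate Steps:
Function('W')(S, H) = Rational(-6, 5) (Function('W')(S, H) = Mul(Rational(6, 5), -1) = Rational(-6, 5))
Function('E')(N, B) = Add(Rational(-2, 3), Mul(Rational(1, 9), Add(-4, N), Add(4, N))) (Function('E')(N, B) = Add(Rational(-2, 3), Mul(Rational(1, 9), Mul(Add(-4, N), Add(4, N)))) = Add(Rational(-2, 3), Mul(Rational(1, 9), Add(-4, N), Add(4, N))))
T = Rational(4, 9) (T = Pow(Add(Rational(-22, 9), Mul(Rational(1, 9), Pow(-4, 2))), 2) = Pow(Add(Rational(-22, 9), Mul(Rational(1, 9), 16)), 2) = Pow(Add(Rational(-22, 9), Rational(16, 9)), 2) = Pow(Rational(-2, 3), 2) = Rational(4, 9) ≈ 0.44444)
Pow(Add(Add(13, Function('W')(16, 9)), T), 2) = Pow(Add(Add(13, Rational(-6, 5)), Rational(4, 9)), 2) = Pow(Add(Rational(59, 5), Rational(4, 9)), 2) = Pow(Rational(551, 45), 2) = Rational(303601, 2025)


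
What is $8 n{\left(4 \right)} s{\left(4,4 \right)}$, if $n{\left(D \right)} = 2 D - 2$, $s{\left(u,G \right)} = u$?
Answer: $192$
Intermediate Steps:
$n{\left(D \right)} = -2 + 2 D$
$8 n{\left(4 \right)} s{\left(4,4 \right)} = 8 \left(-2 + 2 \cdot 4\right) 4 = 8 \left(-2 + 8\right) 4 = 8 \cdot 6 \cdot 4 = 48 \cdot 4 = 192$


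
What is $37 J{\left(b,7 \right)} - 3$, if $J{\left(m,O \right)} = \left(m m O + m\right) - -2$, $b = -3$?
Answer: $2291$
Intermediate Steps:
$J{\left(m,O \right)} = 2 + m + O m^{2}$ ($J{\left(m,O \right)} = \left(m^{2} O + m\right) + 2 = \left(O m^{2} + m\right) + 2 = \left(m + O m^{2}\right) + 2 = 2 + m + O m^{2}$)
$37 J{\left(b,7 \right)} - 3 = 37 \left(2 - 3 + 7 \left(-3\right)^{2}\right) - 3 = 37 \left(2 - 3 + 7 \cdot 9\right) - 3 = 37 \left(2 - 3 + 63\right) - 3 = 37 \cdot 62 - 3 = 2294 - 3 = 2291$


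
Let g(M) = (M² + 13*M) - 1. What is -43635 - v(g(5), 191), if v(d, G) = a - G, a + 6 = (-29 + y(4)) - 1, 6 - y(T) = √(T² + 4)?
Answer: -43414 + 2*√5 ≈ -43410.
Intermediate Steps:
y(T) = 6 - √(4 + T²) (y(T) = 6 - √(T² + 4) = 6 - √(4 + T²))
a = -30 - 2*√5 (a = -6 + ((-29 + (6 - √(4 + 4²))) - 1) = -6 + ((-29 + (6 - √(4 + 16))) - 1) = -6 + ((-29 + (6 - √20)) - 1) = -6 + ((-29 + (6 - 2*√5)) - 1) = -6 + ((-23 - 2*√5) - 1) = -6 + (-24 - 2*√5) = -30 - 2*√5 ≈ -34.472)
g(M) = -1 + M² + 13*M
v(d, G) = -30 - G - 2*√5 (v(d, G) = (-30 - 2*√5) - G = -30 - G - 2*√5)
-43635 - v(g(5), 191) = -43635 - (-30 - 1*191 - 2*√5) = -43635 - (-30 - 191 - 2*√5) = -43635 - (-221 - 2*√5) = -43635 + (221 + 2*√5) = -43414 + 2*√5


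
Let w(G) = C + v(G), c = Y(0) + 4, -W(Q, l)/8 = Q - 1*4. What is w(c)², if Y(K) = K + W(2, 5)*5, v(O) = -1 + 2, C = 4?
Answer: 25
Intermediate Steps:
W(Q, l) = 32 - 8*Q (W(Q, l) = -8*(Q - 1*4) = -8*(Q - 4) = -8*(-4 + Q) = 32 - 8*Q)
v(O) = 1
Y(K) = 80 + K (Y(K) = K + (32 - 8*2)*5 = K + (32 - 16)*5 = K + 16*5 = K + 80 = 80 + K)
c = 84 (c = (80 + 0) + 4 = 80 + 4 = 84)
w(G) = 5 (w(G) = 4 + 1 = 5)
w(c)² = 5² = 25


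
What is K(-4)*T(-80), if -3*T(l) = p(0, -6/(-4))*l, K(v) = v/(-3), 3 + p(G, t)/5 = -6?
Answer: -1600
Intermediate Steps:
p(G, t) = -45 (p(G, t) = -15 + 5*(-6) = -15 - 30 = -45)
K(v) = -v/3 (K(v) = v*(-⅓) = -v/3)
T(l) = 15*l (T(l) = -(-15)*l = 15*l)
K(-4)*T(-80) = (-⅓*(-4))*(15*(-80)) = (4/3)*(-1200) = -1600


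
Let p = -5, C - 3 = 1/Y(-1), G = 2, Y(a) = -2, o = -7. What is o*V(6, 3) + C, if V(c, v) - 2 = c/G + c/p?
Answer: -241/10 ≈ -24.100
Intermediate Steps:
C = 5/2 (C = 3 + 1/(-2) = 3 - ½ = 5/2 ≈ 2.5000)
V(c, v) = 2 + 3*c/10 (V(c, v) = 2 + (c/2 + c/(-5)) = 2 + (c*(½) + c*(-⅕)) = 2 + (c/2 - c/5) = 2 + 3*c/10)
o*V(6, 3) + C = -7*(2 + (3/10)*6) + 5/2 = -7*(2 + 9/5) + 5/2 = -7*19/5 + 5/2 = -133/5 + 5/2 = -241/10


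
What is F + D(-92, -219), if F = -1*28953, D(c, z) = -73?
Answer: -29026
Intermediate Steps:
F = -28953
F + D(-92, -219) = -28953 - 73 = -29026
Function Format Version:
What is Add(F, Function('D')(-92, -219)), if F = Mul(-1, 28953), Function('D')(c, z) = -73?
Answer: -29026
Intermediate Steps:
F = -28953
Add(F, Function('D')(-92, -219)) = Add(-28953, -73) = -29026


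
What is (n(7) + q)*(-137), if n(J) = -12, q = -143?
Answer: 21235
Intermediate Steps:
(n(7) + q)*(-137) = (-12 - 143)*(-137) = -155*(-137) = 21235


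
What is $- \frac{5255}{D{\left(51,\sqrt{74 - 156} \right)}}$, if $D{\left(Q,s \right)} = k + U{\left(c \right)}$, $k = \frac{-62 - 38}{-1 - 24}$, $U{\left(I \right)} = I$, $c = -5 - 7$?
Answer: $\frac{5255}{8} \approx 656.88$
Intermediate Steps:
$c = -12$ ($c = -5 - 7 = -12$)
$k = 4$ ($k = - \frac{100}{-25} = \left(-100\right) \left(- \frac{1}{25}\right) = 4$)
$D{\left(Q,s \right)} = -8$ ($D{\left(Q,s \right)} = 4 - 12 = -8$)
$- \frac{5255}{D{\left(51,\sqrt{74 - 156} \right)}} = - \frac{5255}{-8} = \left(-5255\right) \left(- \frac{1}{8}\right) = \frac{5255}{8}$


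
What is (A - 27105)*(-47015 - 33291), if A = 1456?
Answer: 2059768594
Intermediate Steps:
(A - 27105)*(-47015 - 33291) = (1456 - 27105)*(-47015 - 33291) = -25649*(-80306) = 2059768594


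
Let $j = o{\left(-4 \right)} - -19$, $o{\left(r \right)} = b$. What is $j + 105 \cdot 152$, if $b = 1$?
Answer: $15980$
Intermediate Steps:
$o{\left(r \right)} = 1$
$j = 20$ ($j = 1 - -19 = 1 + \left(-6 + 25\right) = 1 + 19 = 20$)
$j + 105 \cdot 152 = 20 + 105 \cdot 152 = 20 + 15960 = 15980$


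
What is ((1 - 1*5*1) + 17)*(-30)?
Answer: -390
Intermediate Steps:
((1 - 1*5*1) + 17)*(-30) = ((1 - 5*1) + 17)*(-30) = ((1 - 5) + 17)*(-30) = (-4 + 17)*(-30) = 13*(-30) = -390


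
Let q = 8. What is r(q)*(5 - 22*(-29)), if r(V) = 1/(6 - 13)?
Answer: -643/7 ≈ -91.857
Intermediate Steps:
r(V) = -⅐ (r(V) = 1/(-7) = -⅐)
r(q)*(5 - 22*(-29)) = -(5 - 22*(-29))/7 = -(5 + 638)/7 = -⅐*643 = -643/7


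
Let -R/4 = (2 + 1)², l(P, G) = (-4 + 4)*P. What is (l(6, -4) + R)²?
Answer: 1296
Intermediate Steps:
l(P, G) = 0 (l(P, G) = 0*P = 0)
R = -36 (R = -4*(2 + 1)² = -4*3² = -4*9 = -36)
(l(6, -4) + R)² = (0 - 36)² = (-36)² = 1296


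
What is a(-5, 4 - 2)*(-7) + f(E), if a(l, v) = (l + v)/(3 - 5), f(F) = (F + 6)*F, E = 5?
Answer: 89/2 ≈ 44.500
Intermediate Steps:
f(F) = F*(6 + F) (f(F) = (6 + F)*F = F*(6 + F))
a(l, v) = -l/2 - v/2 (a(l, v) = (l + v)/(-2) = (l + v)*(-1/2) = -l/2 - v/2)
a(-5, 4 - 2)*(-7) + f(E) = (-1/2*(-5) - (4 - 2)/2)*(-7) + 5*(6 + 5) = (5/2 - 1/2*2)*(-7) + 5*11 = (5/2 - 1)*(-7) + 55 = (3/2)*(-7) + 55 = -21/2 + 55 = 89/2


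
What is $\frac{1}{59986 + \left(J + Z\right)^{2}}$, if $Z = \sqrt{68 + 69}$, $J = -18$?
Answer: $\frac{20149}{1217887419} + \frac{4 \sqrt{137}}{405962473} \approx 1.666 \cdot 10^{-5}$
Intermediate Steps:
$Z = \sqrt{137} \approx 11.705$
$\frac{1}{59986 + \left(J + Z\right)^{2}} = \frac{1}{59986 + \left(-18 + \sqrt{137}\right)^{2}}$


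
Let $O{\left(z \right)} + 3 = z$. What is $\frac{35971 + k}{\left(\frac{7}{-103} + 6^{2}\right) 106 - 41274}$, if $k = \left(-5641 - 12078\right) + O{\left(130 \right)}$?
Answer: $- \frac{1893037}{3858916} \approx -0.49056$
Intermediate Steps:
$O{\left(z \right)} = -3 + z$
$k = -17592$ ($k = \left(-5641 - 12078\right) + \left(-3 + 130\right) = -17719 + 127 = -17592$)
$\frac{35971 + k}{\left(\frac{7}{-103} + 6^{2}\right) 106 - 41274} = \frac{35971 - 17592}{\left(\frac{7}{-103} + 6^{2}\right) 106 - 41274} = \frac{18379}{\left(7 \left(- \frac{1}{103}\right) + 36\right) 106 - 41274} = \frac{18379}{\left(- \frac{7}{103} + 36\right) 106 - 41274} = \frac{18379}{\frac{3701}{103} \cdot 106 - 41274} = \frac{18379}{\frac{392306}{103} - 41274} = \frac{18379}{- \frac{3858916}{103}} = 18379 \left(- \frac{103}{3858916}\right) = - \frac{1893037}{3858916}$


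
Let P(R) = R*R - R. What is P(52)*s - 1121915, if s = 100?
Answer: -856715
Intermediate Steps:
P(R) = R² - R
P(52)*s - 1121915 = (52*(-1 + 52))*100 - 1121915 = (52*51)*100 - 1121915 = 2652*100 - 1121915 = 265200 - 1121915 = -856715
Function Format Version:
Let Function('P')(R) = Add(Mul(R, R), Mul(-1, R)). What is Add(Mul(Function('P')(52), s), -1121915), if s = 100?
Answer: -856715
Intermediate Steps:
Function('P')(R) = Add(Pow(R, 2), Mul(-1, R))
Add(Mul(Function('P')(52), s), -1121915) = Add(Mul(Mul(52, Add(-1, 52)), 100), -1121915) = Add(Mul(Mul(52, 51), 100), -1121915) = Add(Mul(2652, 100), -1121915) = Add(265200, -1121915) = -856715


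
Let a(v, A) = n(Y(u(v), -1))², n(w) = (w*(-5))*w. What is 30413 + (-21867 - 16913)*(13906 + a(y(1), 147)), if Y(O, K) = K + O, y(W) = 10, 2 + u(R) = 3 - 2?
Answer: -554756267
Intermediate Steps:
u(R) = -1 (u(R) = -2 + (3 - 2) = -2 + 1 = -1)
n(w) = -5*w² (n(w) = (-5*w)*w = -5*w²)
a(v, A) = 400 (a(v, A) = (-5*(-1 - 1)²)² = (-5*(-2)²)² = (-5*4)² = (-20)² = 400)
30413 + (-21867 - 16913)*(13906 + a(y(1), 147)) = 30413 + (-21867 - 16913)*(13906 + 400) = 30413 - 38780*14306 = 30413 - 554786680 = -554756267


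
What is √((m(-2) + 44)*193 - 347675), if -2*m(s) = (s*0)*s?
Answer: 39*I*√223 ≈ 582.39*I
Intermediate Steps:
m(s) = 0 (m(s) = -s*0*s/2 = -0*s = -½*0 = 0)
√((m(-2) + 44)*193 - 347675) = √((0 + 44)*193 - 347675) = √(44*193 - 347675) = √(8492 - 347675) = √(-339183) = 39*I*√223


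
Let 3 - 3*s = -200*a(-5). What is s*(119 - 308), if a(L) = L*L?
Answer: -315189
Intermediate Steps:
a(L) = L**2
s = 5003/3 (s = 1 - (-200)*(-5)**2/3 = 1 - (-200)*25/3 = 1 - 1/3*(-5000) = 1 + 5000/3 = 5003/3 ≈ 1667.7)
s*(119 - 308) = 5003*(119 - 308)/3 = (5003/3)*(-189) = -315189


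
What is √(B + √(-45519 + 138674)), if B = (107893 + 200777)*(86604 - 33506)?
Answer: √(16389759660 + √93155) ≈ 1.2802e+5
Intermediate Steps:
B = 16389759660 (B = 308670*53098 = 16389759660)
√(B + √(-45519 + 138674)) = √(16389759660 + √(-45519 + 138674)) = √(16389759660 + √93155)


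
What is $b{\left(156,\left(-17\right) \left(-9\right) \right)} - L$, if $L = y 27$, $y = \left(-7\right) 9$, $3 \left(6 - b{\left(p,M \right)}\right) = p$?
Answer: $1655$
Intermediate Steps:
$b{\left(p,M \right)} = 6 - \frac{p}{3}$
$y = -63$
$L = -1701$ ($L = \left(-63\right) 27 = -1701$)
$b{\left(156,\left(-17\right) \left(-9\right) \right)} - L = \left(6 - 52\right) - -1701 = \left(6 - 52\right) + 1701 = -46 + 1701 = 1655$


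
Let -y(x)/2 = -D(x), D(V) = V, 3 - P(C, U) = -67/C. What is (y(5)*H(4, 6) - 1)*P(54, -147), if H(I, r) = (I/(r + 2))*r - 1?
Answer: 4351/54 ≈ 80.574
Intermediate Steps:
P(C, U) = 3 + 67/C (P(C, U) = 3 - (-67)/C = 3 + 67/C)
y(x) = 2*x (y(x) = -(-2)*x = 2*x)
H(I, r) = -1 + I*r/(2 + r) (H(I, r) = (I/(2 + r))*r - 1 = I*r/(2 + r) - 1 = -1 + I*r/(2 + r))
(y(5)*H(4, 6) - 1)*P(54, -147) = ((2*5)*((-2 - 1*6 + 4*6)/(2 + 6)) - 1)*(3 + 67/54) = (10*((-2 - 6 + 24)/8) - 1)*(3 + 67*(1/54)) = (10*((⅛)*16) - 1)*(3 + 67/54) = (10*2 - 1)*(229/54) = (20 - 1)*(229/54) = 19*(229/54) = 4351/54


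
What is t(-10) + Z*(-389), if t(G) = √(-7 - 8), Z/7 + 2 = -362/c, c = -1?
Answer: -980280 + I*√15 ≈ -9.8028e+5 + 3.873*I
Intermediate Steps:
Z = 2520 (Z = -14 + 7*(-362/(-1)) = -14 + 7*(-362*(-1)) = -14 + 7*362 = -14 + 2534 = 2520)
t(G) = I*√15 (t(G) = √(-15) = I*√15)
t(-10) + Z*(-389) = I*√15 + 2520*(-389) = I*√15 - 980280 = -980280 + I*√15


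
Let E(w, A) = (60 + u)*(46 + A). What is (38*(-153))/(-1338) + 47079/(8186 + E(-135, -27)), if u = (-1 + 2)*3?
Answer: 19590744/2092409 ≈ 9.3628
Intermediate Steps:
u = 3 (u = 1*3 = 3)
E(w, A) = 2898 + 63*A (E(w, A) = (60 + 3)*(46 + A) = 63*(46 + A) = 2898 + 63*A)
(38*(-153))/(-1338) + 47079/(8186 + E(-135, -27)) = (38*(-153))/(-1338) + 47079/(8186 + (2898 + 63*(-27))) = -5814*(-1/1338) + 47079/(8186 + (2898 - 1701)) = 969/223 + 47079/(8186 + 1197) = 969/223 + 47079/9383 = 19590744/2092409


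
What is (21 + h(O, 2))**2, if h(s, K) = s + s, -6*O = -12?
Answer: 625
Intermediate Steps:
O = 2 (O = -1/6*(-12) = 2)
h(s, K) = 2*s
(21 + h(O, 2))**2 = (21 + 2*2)**2 = (21 + 4)**2 = 25**2 = 625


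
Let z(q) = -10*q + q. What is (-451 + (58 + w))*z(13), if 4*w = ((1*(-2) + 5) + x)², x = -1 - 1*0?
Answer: 45864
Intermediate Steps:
x = -1 (x = -1 + 0 = -1)
z(q) = -9*q
w = 1 (w = ((1*(-2) + 5) - 1)²/4 = ((-2 + 5) - 1)²/4 = (3 - 1)²/4 = (¼)*2² = (¼)*4 = 1)
(-451 + (58 + w))*z(13) = (-451 + (58 + 1))*(-9*13) = (-451 + 59)*(-117) = -392*(-117) = 45864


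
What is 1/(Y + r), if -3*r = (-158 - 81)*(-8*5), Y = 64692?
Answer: 3/184516 ≈ 1.6259e-5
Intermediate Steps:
r = -9560/3 (r = -(-158 - 81)*(-8*5)/3 = -(-239)*(-40)/3 = -⅓*9560 = -9560/3 ≈ -3186.7)
1/(Y + r) = 1/(64692 - 9560/3) = 1/(184516/3) = 3/184516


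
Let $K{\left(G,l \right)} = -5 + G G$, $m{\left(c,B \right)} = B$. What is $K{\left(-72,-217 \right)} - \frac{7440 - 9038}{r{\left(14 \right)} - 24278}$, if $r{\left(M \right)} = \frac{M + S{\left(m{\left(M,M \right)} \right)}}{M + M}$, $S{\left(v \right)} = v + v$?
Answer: $\frac{251452791}{48553} \approx 5178.9$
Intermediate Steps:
$S{\left(v \right)} = 2 v$
$r{\left(M \right)} = \frac{3}{2}$ ($r{\left(M \right)} = \frac{M + 2 M}{M + M} = \frac{3 M}{2 M} = 3 M \frac{1}{2 M} = \frac{3}{2}$)
$K{\left(G,l \right)} = -5 + G^{2}$
$K{\left(-72,-217 \right)} - \frac{7440 - 9038}{r{\left(14 \right)} - 24278} = \left(-5 + \left(-72\right)^{2}\right) - \frac{7440 - 9038}{\frac{3}{2} - 24278} = \left(-5 + 5184\right) - - \frac{1598}{- \frac{48553}{2}} = 5179 - \left(-1598\right) \left(- \frac{2}{48553}\right) = 5179 - \frac{3196}{48553} = \frac{251452791}{48553}$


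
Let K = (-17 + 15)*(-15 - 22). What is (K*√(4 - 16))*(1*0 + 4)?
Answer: 592*I*√3 ≈ 1025.4*I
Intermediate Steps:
K = 74 (K = -2*(-37) = 74)
(K*√(4 - 16))*(1*0 + 4) = (74*√(4 - 16))*(1*0 + 4) = (74*√(-12))*(0 + 4) = (74*(2*I*√3))*4 = (148*I*√3)*4 = 592*I*√3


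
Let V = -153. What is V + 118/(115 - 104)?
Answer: -1565/11 ≈ -142.27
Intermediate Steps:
V + 118/(115 - 104) = -153 + 118/(115 - 104) = -153 + 118/11 = -1565/11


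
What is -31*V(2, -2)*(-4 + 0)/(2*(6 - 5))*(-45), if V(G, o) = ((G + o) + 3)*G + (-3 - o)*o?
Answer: -22320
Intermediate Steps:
V(G, o) = G*(3 + G + o) + o*(-3 - o) (V(G, o) = (3 + G + o)*G + o*(-3 - o) = G*(3 + G + o) + o*(-3 - o))
-31*V(2, -2)*(-4 + 0)/(2*(6 - 5))*(-45) = -31*(2**2 - 1*(-2)**2 - 3*(-2) + 3*2 + 2*(-2))*(-4 + 0)/(2*(6 - 5))*(-45) = -31*(4 - 1*4 + 6 + 6 - 4)*(-4)/(2*1)*(-45) = -31*(4 - 4 + 6 + 6 - 4)*(-4)/2*(-45) = -31*8*(-4)/2*(-45) = -(-992)/2*(-45) = -31*(-16)*(-45) = 496*(-45) = -22320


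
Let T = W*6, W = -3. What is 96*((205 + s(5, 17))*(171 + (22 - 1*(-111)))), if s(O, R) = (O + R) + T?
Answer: 6099456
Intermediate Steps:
T = -18 (T = -3*6 = -18)
s(O, R) = -18 + O + R (s(O, R) = (O + R) - 18 = -18 + O + R)
96*((205 + s(5, 17))*(171 + (22 - 1*(-111)))) = 96*((205 + (-18 + 5 + 17))*(171 + (22 - 1*(-111)))) = 96*((205 + 4)*(171 + (22 + 111))) = 96*(209*(171 + 133)) = 96*(209*304) = 96*63536 = 6099456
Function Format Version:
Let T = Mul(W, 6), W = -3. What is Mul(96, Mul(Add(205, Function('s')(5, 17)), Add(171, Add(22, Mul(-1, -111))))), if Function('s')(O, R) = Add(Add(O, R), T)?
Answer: 6099456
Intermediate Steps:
T = -18 (T = Mul(-3, 6) = -18)
Function('s')(O, R) = Add(-18, O, R) (Function('s')(O, R) = Add(Add(O, R), -18) = Add(-18, O, R))
Mul(96, Mul(Add(205, Function('s')(5, 17)), Add(171, Add(22, Mul(-1, -111))))) = Mul(96, Mul(Add(205, Add(-18, 5, 17)), Add(171, Add(22, Mul(-1, -111))))) = Mul(96, Mul(Add(205, 4), Add(171, Add(22, 111)))) = Mul(96, Mul(209, Add(171, 133))) = Mul(96, Mul(209, 304)) = Mul(96, 63536) = 6099456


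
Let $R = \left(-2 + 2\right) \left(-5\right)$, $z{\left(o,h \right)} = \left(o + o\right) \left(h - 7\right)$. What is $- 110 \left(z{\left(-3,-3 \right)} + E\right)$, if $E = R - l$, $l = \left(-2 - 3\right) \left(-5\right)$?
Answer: $-3850$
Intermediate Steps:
$l = 25$ ($l = \left(-5\right) \left(-5\right) = 25$)
$z{\left(o,h \right)} = 2 o \left(-7 + h\right)$
$R = 0$ ($R = 0 \left(-5\right) = 0$)
$E = -25$ ($E = 0 - 25 = -25$)
$- 110 \left(z{\left(-3,-3 \right)} + E\right) = - 110 \left(2 \left(-3\right) \left(-7 - 3\right) - 25\right) = - 110 \left(2 \left(-3\right) \left(-10\right) - 25\right) = - 110 \left(60 - 25\right) = \left(-110\right) 35 = -3850$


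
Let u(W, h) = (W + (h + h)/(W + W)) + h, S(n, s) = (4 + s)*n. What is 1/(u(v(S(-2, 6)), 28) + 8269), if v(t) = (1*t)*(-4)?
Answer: 20/167547 ≈ 0.00011937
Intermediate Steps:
S(n, s) = n*(4 + s)
v(t) = -4*t (v(t) = t*(-4) = -4*t)
u(W, h) = W + h + h/W (u(W, h) = (W + (2*h)/((2*W))) + h = (W + (2*h)*(1/(2*W))) + h = (W + h/W) + h = W + h + h/W)
1/(u(v(S(-2, 6)), 28) + 8269) = 1/((-(-8)*(4 + 6) + 28 + 28/((-(-8)*(4 + 6)))) + 8269) = 1/((-(-8)*10 + 28 + 28/((-(-8)*10))) + 8269) = 1/((-4*(-20) + 28 + 28/((-4*(-20)))) + 8269) = 1/((80 + 28 + 28/80) + 8269) = 1/((80 + 28 + 28*(1/80)) + 8269) = 1/((80 + 28 + 7/20) + 8269) = 1/(2167/20 + 8269) = 1/(167547/20) = 20/167547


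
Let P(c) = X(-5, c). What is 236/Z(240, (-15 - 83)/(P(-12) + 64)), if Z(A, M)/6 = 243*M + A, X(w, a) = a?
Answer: -3068/17001 ≈ -0.18046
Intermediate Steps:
P(c) = c
Z(A, M) = 6*A + 1458*M (Z(A, M) = 6*(243*M + A) = 6*(A + 243*M) = 6*A + 1458*M)
236/Z(240, (-15 - 83)/(P(-12) + 64)) = 236/(6*240 + 1458*((-15 - 83)/(-12 + 64))) = 236/(1440 + 1458*(-98/52)) = 236/(1440 + 1458*(-98*1/52)) = 236/(1440 + 1458*(-49/26)) = 236/(1440 - 35721/13) = 236/(-17001/13) = 236*(-13/17001) = -3068/17001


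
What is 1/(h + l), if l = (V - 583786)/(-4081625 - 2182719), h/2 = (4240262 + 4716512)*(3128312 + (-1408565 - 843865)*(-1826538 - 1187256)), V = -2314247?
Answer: 6264344/761767214831454687852760817 ≈ 8.2234e-21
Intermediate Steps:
h = 121603669088328273136 (h = 2*((4240262 + 4716512)*(3128312 + (-1408565 - 843865)*(-1826538 - 1187256))) = 2*(8956774*(3128312 - 2252430*(-3013794))) = 2*(8956774*(3128312 + 6788360019420)) = 2*(8956774*6788363147732) = 2*60801834544164136568 = 121603669088328273136)
l = 2898033/6264344 (l = (-2314247 - 583786)/(-4081625 - 2182719) = -2898033/(-6264344) = -2898033*(-1/6264344) = 2898033/6264344 ≈ 0.46262)
1/(h + l) = 1/(121603669088328273136 + 2898033/6264344) = 1/(761767214831454687852760817/6264344) = 6264344/761767214831454687852760817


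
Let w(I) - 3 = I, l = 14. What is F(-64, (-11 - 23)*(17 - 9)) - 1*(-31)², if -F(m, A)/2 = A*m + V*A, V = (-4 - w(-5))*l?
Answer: -51009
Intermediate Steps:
w(I) = 3 + I
V = -28 (V = (-4 - (3 - 5))*14 = (-4 - 1*(-2))*14 = (-4 + 2)*14 = -2*14 = -28)
F(m, A) = 56*A - 2*A*m (F(m, A) = -2*(A*m - 28*A) = -2*(-28*A + A*m) = 56*A - 2*A*m)
F(-64, (-11 - 23)*(17 - 9)) - 1*(-31)² = 2*((-11 - 23)*(17 - 9))*(28 - 1*(-64)) - 1*(-31)² = 2*(-34*8)*(28 + 64) - 1*961 = 2*(-272)*92 - 961 = -50048 - 961 = -51009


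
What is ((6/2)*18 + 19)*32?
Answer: 2336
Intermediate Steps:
((6/2)*18 + 19)*32 = ((6*(½))*18 + 19)*32 = (3*18 + 19)*32 = (54 + 19)*32 = 73*32 = 2336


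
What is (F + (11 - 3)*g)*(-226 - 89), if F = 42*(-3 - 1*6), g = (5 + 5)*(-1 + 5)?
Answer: 18270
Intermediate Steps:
g = 40 (g = 10*4 = 40)
F = -378 (F = 42*(-3 - 6) = 42*(-9) = -378)
(F + (11 - 3)*g)*(-226 - 89) = (-378 + (11 - 3)*40)*(-226 - 89) = (-378 + 8*40)*(-315) = (-378 + 320)*(-315) = -58*(-315) = 18270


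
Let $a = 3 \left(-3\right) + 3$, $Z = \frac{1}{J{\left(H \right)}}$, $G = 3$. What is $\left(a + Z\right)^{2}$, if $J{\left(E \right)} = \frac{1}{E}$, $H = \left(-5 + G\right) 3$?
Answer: $144$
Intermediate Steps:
$H = -6$ ($H = \left(-5 + 3\right) 3 = \left(-2\right) 3 = -6$)
$Z = -6$ ($Z = \frac{1}{\frac{1}{-6}} = \frac{1}{- \frac{1}{6}} = -6$)
$a = -6$ ($a = -9 + 3 = -6$)
$\left(a + Z\right)^{2} = \left(-6 - 6\right)^{2} = \left(-12\right)^{2} = 144$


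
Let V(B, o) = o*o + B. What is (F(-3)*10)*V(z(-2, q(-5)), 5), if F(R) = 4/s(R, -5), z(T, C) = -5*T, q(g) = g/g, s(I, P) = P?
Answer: -280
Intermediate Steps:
q(g) = 1
F(R) = -4/5 (F(R) = 4/(-5) = 4*(-1/5) = -4/5)
V(B, o) = B + o**2 (V(B, o) = o**2 + B = B + o**2)
(F(-3)*10)*V(z(-2, q(-5)), 5) = (-4/5*10)*(-5*(-2) + 5**2) = -8*(10 + 25) = -8*35 = -280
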